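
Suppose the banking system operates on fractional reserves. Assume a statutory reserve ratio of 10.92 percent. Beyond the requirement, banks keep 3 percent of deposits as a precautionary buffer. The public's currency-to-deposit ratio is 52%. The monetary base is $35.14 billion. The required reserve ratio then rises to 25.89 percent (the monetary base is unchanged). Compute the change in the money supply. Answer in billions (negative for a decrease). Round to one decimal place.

Initially m₁ = (1 + 0.52) / (0.1092 + 0.03 + 0.52) ≈ 2.3058, so M₁ = 2.3058 × 35.14 ≈ 81.0258 billion.
After the change m₂ = (1 + 0.52) / (0.2589 + 0.03 + 0.52) ≈ 1.8791, so M₂ = 1.8791 × 35.14 ≈ 66.0316 billion.
ΔM = M₂ − M₁ = 66.0316 − 81.0258 = -14.9942 billion.

-15.0 billion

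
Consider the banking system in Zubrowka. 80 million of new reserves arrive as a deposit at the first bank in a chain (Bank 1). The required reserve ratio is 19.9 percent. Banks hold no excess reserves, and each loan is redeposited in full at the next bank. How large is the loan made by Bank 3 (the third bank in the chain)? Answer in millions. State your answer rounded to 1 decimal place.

41.1 million

Each bank lends a fraction (1 − rr) = 0.8010 of the deposit it receives, so Bank 3 receives 80·0.8010^2 and lends 80·0.8010^3 ≈ 41.1138 million.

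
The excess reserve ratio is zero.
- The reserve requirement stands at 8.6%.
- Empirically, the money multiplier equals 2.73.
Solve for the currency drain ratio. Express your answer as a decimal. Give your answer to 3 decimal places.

Using m = 2.73. From m = (1 + c)/(c + rr + e), rearranging gives 1 + c = m·(c + rr + e), so c·(1 − m) = m·(rr + e) − 1.
Hence c = [m·(rr + e) − 1]/(1 − m) = [2.73 × (0.086 + 0) − 1] / (1 − 2.73) ≈ 0.442324.

0.442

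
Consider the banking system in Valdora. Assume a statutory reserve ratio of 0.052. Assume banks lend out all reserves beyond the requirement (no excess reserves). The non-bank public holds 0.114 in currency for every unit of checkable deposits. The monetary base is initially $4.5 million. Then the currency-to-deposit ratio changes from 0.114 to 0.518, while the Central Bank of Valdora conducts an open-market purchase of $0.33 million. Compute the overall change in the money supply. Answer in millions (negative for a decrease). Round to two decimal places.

-17.34 million

Before: m₁ = (1 + 0.114) / (0.052 + 0.114) ≈ 6.7108, MB₁ = 4.5, so M₁ = 6.7108 × 4.5 = 30.1986 million.
After: m₂ = (1 + 0.518) / (0.052 + 0.518) ≈ 2.6632, MB₂ = 4.5 + 0.33 = 4.83, so M₂ = 2.6632 × 4.83 ≈ 12.8633 million.
ΔM = M₂ − M₁ = 12.8633 − 30.1986 = -17.3353 million.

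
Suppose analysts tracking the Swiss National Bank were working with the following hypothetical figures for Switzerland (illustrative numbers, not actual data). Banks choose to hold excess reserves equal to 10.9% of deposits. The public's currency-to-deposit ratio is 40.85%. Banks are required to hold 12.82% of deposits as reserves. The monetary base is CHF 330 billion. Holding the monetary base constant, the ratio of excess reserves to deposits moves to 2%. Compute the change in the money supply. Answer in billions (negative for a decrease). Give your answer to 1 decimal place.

CHF 115.1 billion

Initially m₁ = (1 + 0.4085) / (0.1282 + 0.109 + 0.4085) ≈ 2.18135, so M₁ = 2.18135 × 330 = 719.8455 billion.
After the change m₂ = (1 + 0.4085) / (0.1282 + 0.02 + 0.4085) ≈ 2.53009, so M₂ = 2.53009 × 330 = 834.9297 billion.
ΔM = M₂ − M₁ = 834.9297 − 719.8455 = 115.0842 billion.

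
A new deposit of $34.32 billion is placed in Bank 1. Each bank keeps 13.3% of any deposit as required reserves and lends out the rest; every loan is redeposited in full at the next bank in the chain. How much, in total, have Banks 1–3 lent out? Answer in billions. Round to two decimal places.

Bank i lends (1 − rr)^i of the original deposit: Bank 1 lends 34.32·0.8670 ≈ 29.7554, Bank 2 lends 34.32·0.8670² ≈ 25.7980, and so on.
Summing a geometric series: total = 34.32·[0.8670·(1 − 0.8670^3) / (1 − 0.8670)] ≈ 77.9202 billion.

$77.92 billion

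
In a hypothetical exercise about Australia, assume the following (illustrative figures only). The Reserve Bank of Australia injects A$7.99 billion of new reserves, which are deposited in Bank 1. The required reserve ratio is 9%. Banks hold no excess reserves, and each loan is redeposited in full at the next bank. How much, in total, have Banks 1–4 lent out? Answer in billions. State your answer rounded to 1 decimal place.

Bank i lends (1 − rr)^i of the original deposit: Bank 1 lends 7.99·0.9100 = 7.2709, Bank 2 lends 7.99·0.9100² ≈ 6.6165, and so on.
Summing a geometric series: total = 7.99·[0.9100·(1 − 0.9100^4) / (1 − 0.9100)] ≈ 25.3876 billion.

A$25.4 billion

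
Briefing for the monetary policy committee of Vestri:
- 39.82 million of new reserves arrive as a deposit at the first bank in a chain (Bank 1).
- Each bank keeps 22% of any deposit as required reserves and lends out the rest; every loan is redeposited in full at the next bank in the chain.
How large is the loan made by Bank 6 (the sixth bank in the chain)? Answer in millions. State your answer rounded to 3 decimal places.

Each bank lends a fraction (1 − rr) = 0.7800 of the deposit it receives, so Bank 6 receives 39.82·0.7800^5 and lends 39.82·0.7800^6 ≈ 8.9674 million.

8.967 million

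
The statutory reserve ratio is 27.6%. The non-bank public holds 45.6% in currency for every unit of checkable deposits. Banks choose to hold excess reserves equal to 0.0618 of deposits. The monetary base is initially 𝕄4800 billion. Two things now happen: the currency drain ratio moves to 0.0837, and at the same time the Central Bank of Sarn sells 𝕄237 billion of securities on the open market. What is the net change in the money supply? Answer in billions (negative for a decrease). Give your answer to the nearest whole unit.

𝕄2927 billion

Before: m₁ = (1 + 0.456) / (0.276 + 0.0618 + 0.456) ≈ 1.83422, MB₁ = 4800, so M₁ = 1.83422 × 4800 = 8804.256 billion.
After: m₂ = (1 + 0.0837) / (0.276 + 0.0618 + 0.0837) ≈ 2.57106, MB₂ = 4800 − 237 = 4563, so M₂ = 2.57106 × 4563 ≈ 11731.7468 billion.
ΔM = M₂ − M₁ = 11731.7468 − 8804.256 = 2927.4908 billion.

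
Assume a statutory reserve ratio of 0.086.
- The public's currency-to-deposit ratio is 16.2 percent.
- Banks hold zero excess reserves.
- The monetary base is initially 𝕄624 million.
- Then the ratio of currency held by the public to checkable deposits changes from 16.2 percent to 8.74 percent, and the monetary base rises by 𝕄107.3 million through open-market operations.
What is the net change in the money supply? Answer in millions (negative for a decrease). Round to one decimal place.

𝕄1662.3 million

Before: m₁ = (1 + 0.162) / (0.086 + 0.162) ≈ 4.68548, MB₁ = 624, so M₁ = 4.68548 × 624 ≈ 2923.7395 million.
After: m₂ = (1 + 0.0874) / (0.086 + 0.0874) ≈ 6.27105, MB₂ = 624 + 107.3 = 731.3, so M₂ = 6.27105 × 731.3 ≈ 4586.0189 million.
ΔM = M₂ − M₁ = 4586.0189 − 2923.7395 = 1662.2794 million.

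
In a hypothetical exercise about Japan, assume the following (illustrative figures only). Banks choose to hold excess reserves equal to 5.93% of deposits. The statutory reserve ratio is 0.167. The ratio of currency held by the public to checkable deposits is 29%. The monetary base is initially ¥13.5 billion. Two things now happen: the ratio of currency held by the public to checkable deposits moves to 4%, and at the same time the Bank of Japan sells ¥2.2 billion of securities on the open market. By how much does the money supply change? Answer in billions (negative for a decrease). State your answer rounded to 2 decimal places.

Before: m₁ = (1 + 0.29) / (0.167 + 0.0593 + 0.29) ≈ 2.49855, MB₁ = 13.5, so M₁ = 2.49855 × 13.5 ≈ 33.7304 billion.
After: m₂ = (1 + 0.04) / (0.167 + 0.0593 + 0.04) ≈ 3.90537, MB₂ = 13.5 − 2.2 = 11.3, so M₂ = 3.90537 × 11.3 ≈ 44.1307 billion.
ΔM = M₂ − M₁ = 44.1307 − 33.7304 = 10.4003 billion.

¥10.40 billion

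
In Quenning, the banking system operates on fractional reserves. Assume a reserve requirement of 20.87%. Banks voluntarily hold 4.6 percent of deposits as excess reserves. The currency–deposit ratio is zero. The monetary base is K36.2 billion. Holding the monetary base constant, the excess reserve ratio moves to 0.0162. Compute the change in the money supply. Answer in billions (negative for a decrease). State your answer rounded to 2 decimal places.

K18.83 billion

Initially m₁ = 1 / (0.2087 + 0.046) ≈ 3.92619, so M₁ = 3.92619 × 36.2 ≈ 142.1281 billion.
After the change m₂ = 1 / (0.2087 + 0.0162) ≈ 4.44642, so M₂ = 4.44642 × 36.2 ≈ 160.9604 billion.
ΔM = M₂ − M₁ = 160.9604 − 142.1281 = 18.8323 billion.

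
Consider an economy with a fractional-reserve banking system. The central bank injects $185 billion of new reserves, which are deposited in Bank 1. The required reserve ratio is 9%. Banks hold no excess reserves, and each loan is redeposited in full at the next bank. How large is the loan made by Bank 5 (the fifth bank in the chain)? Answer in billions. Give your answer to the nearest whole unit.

$115 billion

Each bank lends a fraction (1 − rr) = 0.9100 of the deposit it receives, so Bank 5 receives 185·0.9100^4 and lends 185·0.9100^5 ≈ 115.4459 billion.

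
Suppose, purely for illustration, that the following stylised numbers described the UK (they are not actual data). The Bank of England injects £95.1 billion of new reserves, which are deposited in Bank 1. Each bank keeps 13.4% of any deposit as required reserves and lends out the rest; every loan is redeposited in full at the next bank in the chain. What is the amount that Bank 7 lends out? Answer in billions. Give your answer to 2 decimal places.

Each bank lends a fraction (1 − rr) = 0.8660 of the deposit it receives, so Bank 7 receives 95.1·0.8660^6 and lends 95.1·0.8660^7 ≈ 34.7381 billion.

£34.74 billion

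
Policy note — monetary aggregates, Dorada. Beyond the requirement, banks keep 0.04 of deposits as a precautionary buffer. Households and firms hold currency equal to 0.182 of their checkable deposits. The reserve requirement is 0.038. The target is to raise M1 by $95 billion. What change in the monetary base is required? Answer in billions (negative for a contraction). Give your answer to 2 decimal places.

$20.90 billion

The money multiplier is m = (1 + c) / (rr + e + c) = (1 + 0.182) / (0.038 + 0.04 + 0.182) ≈ 4.54615.
ΔMB = ΔM / m = (+95) / 4.54615 ≈ 20.8968 billion.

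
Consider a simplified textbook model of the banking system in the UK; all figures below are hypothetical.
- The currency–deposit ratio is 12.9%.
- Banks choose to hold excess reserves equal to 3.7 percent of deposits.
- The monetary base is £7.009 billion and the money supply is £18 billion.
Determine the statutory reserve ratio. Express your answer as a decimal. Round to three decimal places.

0.274

Using m = M/MB = 18/7.009 ≈ 2.568127. Since m = (1 + c)/(c + rr + e), the denominator satisfies c + rr + e = (1 + c)/m = (1 + 0.129) / 2.568127 ≈ 0.439620.
With c = 0.129 and e = 0.037, the statutory reserve ratio is 0.439620 − 0.129 − 0.037 = 0.27362.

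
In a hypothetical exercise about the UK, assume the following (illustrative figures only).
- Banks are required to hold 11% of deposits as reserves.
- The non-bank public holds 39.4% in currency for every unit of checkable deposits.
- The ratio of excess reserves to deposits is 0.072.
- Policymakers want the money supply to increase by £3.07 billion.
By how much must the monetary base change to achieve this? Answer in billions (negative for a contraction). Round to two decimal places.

The money multiplier is m = (1 + c) / (rr + e + c) = (1 + 0.394) / (0.11 + 0.072 + 0.394) ≈ 2.4201.
ΔMB = ΔM / m = (+3.07) / 2.4201 ≈ 1.2685 billion.

£1.27 billion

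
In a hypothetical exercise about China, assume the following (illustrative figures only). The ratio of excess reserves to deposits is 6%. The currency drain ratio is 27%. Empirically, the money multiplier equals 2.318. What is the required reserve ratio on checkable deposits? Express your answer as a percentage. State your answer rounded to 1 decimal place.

Using m = 2.318. Since m = (1 + c)/(c + rr + e), the denominator satisfies c + rr + e = (1 + c)/m = (1 + 0.27) / 2.318 ≈ 0.547886.
With c = 0.27 and e = 0.06, the required reserve ratio on checkable deposits is 0.547886 − 0.27 − 0.06 = 0.217886.

21.8%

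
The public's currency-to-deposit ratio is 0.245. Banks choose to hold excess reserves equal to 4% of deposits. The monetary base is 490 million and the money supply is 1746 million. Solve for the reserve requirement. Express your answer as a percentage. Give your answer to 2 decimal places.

6.44%

Using m = M/MB = 1746/490 ≈ 3.563265. Since m = (1 + c)/(c + rr + e), the denominator satisfies c + rr + e = (1 + c)/m = (1 + 0.245) / 3.563265 ≈ 0.349399.
With c = 0.245 and e = 0.04, the reserve requirement is 0.349399 − 0.245 − 0.04 = 0.064399.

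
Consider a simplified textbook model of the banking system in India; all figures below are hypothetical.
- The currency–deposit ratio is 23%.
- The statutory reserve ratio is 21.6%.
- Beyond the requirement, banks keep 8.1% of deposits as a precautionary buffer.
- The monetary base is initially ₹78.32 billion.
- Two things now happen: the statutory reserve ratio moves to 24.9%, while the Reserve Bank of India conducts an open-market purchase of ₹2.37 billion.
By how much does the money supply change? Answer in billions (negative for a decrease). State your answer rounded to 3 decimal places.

-5.566 billion

Before: m₁ = (1 + 0.23) / (0.216 + 0.081 + 0.23) ≈ 2.333966, MB₁ = 78.32, so M₁ = 2.333966 × 78.32 ≈ 182.7962 billion.
After: m₂ = (1 + 0.23) / (0.249 + 0.081 + 0.23) ≈ 2.196429, MB₂ = 78.32 + 2.37 = 80.69, so M₂ = 2.196429 × 80.69 ≈ 177.2299 billion.
ΔM = M₂ − M₁ = 177.2299 − 182.7962 = -5.5663 billion.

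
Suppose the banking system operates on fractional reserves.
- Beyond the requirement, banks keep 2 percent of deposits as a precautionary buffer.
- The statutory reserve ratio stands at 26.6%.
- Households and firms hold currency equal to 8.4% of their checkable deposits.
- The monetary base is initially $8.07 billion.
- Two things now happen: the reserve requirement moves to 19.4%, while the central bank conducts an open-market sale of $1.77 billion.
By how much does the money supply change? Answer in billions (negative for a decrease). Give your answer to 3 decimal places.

Before: m₁ = (1 + 0.084) / (0.266 + 0.02 + 0.084) ≈ 2.92973, MB₁ = 8.07, so M₁ = 2.92973 × 8.07 ≈ 23.6429 billion.
After: m₂ = (1 + 0.084) / (0.194 + 0.02 + 0.084) ≈ 3.63758, MB₂ = 8.07 − 1.77 = 6.3, so M₂ = 3.63758 × 6.3 ≈ 22.9168 billion.
ΔM = M₂ − M₁ = 22.9168 − 23.6429 = -0.7261 billion.

-0.726 billion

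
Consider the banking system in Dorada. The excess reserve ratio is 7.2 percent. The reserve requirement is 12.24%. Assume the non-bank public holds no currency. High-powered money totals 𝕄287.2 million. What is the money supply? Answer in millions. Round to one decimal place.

The money multiplier is m = 1 / (rr + e) = 1 / (0.1224 + 0.072) ≈ 5.14403.
So M = m × MB = 5.14403 × 287.2 ≈ 1477.3654 million.

𝕄1477.4 million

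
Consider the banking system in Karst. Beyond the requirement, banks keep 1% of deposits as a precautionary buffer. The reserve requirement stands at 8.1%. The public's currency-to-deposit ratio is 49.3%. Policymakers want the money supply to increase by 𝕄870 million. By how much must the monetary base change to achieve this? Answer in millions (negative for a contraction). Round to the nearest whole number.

The money multiplier is m = (1 + c) / (rr + e + c) = (1 + 0.493) / (0.081 + 0.01 + 0.493) ≈ 2.5565.
ΔMB = ΔM / m = (+870) / 2.5565 ≈ 340.309 million.

𝕄340 million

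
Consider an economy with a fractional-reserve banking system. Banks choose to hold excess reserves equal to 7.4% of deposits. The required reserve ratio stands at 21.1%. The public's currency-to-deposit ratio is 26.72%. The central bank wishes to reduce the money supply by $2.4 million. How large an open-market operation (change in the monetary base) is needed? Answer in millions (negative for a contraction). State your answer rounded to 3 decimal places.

-1.046 million

The money multiplier is m = (1 + c) / (rr + e + c) = (1 + 0.2672) / (0.211 + 0.074 + 0.2672) ≈ 2.29482.
ΔMB = ΔM / m = (−2.4) / 2.29482 ≈ -1.0458 million.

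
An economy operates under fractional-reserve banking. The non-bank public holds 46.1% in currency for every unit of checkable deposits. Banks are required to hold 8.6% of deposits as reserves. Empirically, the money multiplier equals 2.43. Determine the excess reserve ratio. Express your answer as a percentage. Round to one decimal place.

5.4%

Using m = 2.43. Since m = (1 + c)/(c + rr + e), the denominator satisfies c + rr + e = (1 + c)/m = (1 + 0.461) / 2.43 ≈ 0.601235.
With c = 0.461 and rr = 0.086, the excess reserve ratio is 0.601235 − 0.461 − 0.086 = 0.054235.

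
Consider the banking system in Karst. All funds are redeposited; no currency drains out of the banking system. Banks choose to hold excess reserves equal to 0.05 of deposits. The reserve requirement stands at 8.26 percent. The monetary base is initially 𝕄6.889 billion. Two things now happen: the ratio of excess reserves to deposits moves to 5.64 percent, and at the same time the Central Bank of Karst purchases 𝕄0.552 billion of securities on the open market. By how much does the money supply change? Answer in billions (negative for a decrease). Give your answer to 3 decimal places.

𝕄1.579 billion

Before: m₁ = 1 / (0.0826 + 0.05) ≈ 7.54148, MB₁ = 6.889, so M₁ = 7.54148 × 6.889 ≈ 51.9533 billion.
After: m₂ = 1 / (0.0826 + 0.0564) ≈ 7.19424, MB₂ = 6.889 + 0.552 = 7.441, so M₂ = 7.19424 × 7.441 ≈ 53.5323 billion.
ΔM = M₂ − M₁ = 53.5323 − 51.9533 = 1.579 billion.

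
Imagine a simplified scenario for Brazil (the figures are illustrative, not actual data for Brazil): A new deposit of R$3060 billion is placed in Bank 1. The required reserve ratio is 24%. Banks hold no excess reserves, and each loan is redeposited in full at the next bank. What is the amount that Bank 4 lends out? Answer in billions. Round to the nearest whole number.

Each bank lends a fraction (1 − rr) = 0.7600 of the deposit it receives, so Bank 4 receives 3060·0.7600^3 and lends 3060·0.7600^4 ≈ 1020.8826 billion.

R$1021 billion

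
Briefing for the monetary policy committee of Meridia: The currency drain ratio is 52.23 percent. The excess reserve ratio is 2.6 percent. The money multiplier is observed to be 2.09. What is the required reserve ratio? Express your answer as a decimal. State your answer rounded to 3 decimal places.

Using m = 2.09. Since m = (1 + c)/(c + rr + e), the denominator satisfies c + rr + e = (1 + c)/m = (1 + 0.5223) / 2.09 ≈ 0.728373.
With c = 0.5223 and e = 0.026, the required reserve ratio is 0.728373 − 0.5223 − 0.026 = 0.180073.

0.180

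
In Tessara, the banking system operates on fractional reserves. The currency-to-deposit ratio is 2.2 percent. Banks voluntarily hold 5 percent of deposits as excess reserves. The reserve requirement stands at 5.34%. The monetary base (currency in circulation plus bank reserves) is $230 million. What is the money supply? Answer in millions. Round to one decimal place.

$1874.5 million

The money multiplier is m = (1 + c) / (rr + e + c) = (1 + 0.022) / (0.0534 + 0.05 + 0.022) ≈ 8.14992.
So M = m × MB = 8.14992 × 230 = 1874.4816 million.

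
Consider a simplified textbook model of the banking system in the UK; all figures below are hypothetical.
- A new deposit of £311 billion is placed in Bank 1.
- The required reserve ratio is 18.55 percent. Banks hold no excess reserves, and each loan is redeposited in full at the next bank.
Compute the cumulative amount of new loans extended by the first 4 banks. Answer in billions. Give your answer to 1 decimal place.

£764.6 billion

Bank i lends (1 − rr)^i of the original deposit: Bank 1 lends 311·0.8145 = 253.3095, Bank 2 lends 311·0.8145² ≈ 206.3206, and so on.
Summing a geometric series: total = 311·[0.8145·(1 − 0.8145^4) / (1 − 0.8145)] ≈ 764.5534 billion.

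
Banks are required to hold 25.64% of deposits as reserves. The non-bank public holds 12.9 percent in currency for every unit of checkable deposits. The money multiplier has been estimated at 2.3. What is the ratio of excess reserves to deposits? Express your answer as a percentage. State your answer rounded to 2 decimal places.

10.55%

Using m = 2.3. Since m = (1 + c)/(c + rr + e), the denominator satisfies c + rr + e = (1 + c)/m = (1 + 0.129) / 2.3 ≈ 0.490870.
With c = 0.129 and rr = 0.2564, the ratio of excess reserves to deposits is 0.490870 − 0.129 − 0.2564 = 0.10547.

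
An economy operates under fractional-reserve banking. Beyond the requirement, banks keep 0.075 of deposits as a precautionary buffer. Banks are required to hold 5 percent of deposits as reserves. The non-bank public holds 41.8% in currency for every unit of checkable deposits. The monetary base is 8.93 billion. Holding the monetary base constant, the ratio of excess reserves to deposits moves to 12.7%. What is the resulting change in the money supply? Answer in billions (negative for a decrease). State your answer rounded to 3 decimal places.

Initially m₁ = (1 + 0.418) / (0.05 + 0.075 + 0.418) ≈ 2.61142, so M₁ = 2.61142 × 8.93 ≈ 23.32 billion.
After the change m₂ = (1 + 0.418) / (0.05 + 0.127 + 0.418) ≈ 2.38319, so M₂ = 2.38319 × 8.93 ≈ 21.2819 billion.
ΔM = M₂ − M₁ = 21.2819 − 23.32 = -2.0381 billion.

-2.038 billion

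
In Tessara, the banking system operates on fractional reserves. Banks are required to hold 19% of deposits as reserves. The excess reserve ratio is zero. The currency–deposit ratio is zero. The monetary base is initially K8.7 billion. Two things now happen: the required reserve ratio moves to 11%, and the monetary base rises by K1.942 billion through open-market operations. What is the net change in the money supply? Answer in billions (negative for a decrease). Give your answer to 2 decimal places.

Before: m₁ = 1 / (0.19) ≈ 5.26316, MB₁ = 8.7, so M₁ = 5.26316 × 8.7 ≈ 45.7895 billion.
After: m₂ = 1 / (0.11) ≈ 9.09091, MB₂ = 8.7 + 1.942 = 10.642, so M₂ = 9.09091 × 10.642 ≈ 96.7455 billion.
ΔM = M₂ − M₁ = 96.7455 − 45.7895 = 50.956 billion.

K50.96 billion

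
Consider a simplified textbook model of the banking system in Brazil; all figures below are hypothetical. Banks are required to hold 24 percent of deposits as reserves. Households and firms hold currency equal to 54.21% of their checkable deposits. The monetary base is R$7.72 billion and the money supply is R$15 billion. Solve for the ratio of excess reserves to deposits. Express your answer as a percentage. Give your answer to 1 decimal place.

Using m = M/MB = 15/7.72 ≈ 1.943005. Since m = (1 + c)/(c + rr + e), the denominator satisfies c + rr + e = (1 + c)/m = (1 + 0.5421) / 1.943005 ≈ 0.793668.
With c = 0.5421 and rr = 0.24, the ratio of excess reserves to deposits is 0.793668 − 0.5421 − 0.24 = 0.011568.

1.2%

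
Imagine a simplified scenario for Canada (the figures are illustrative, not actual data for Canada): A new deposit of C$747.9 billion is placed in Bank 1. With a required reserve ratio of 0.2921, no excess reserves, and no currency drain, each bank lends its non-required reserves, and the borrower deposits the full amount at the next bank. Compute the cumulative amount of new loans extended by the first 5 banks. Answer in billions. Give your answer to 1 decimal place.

Bank i lends (1 − rr)^i of the original deposit: Bank 1 lends 747.9·0.7079 ≈ 529.4384, Bank 2 lends 747.9·0.7079² ≈ 374.7895, and so on.
Summing a geometric series: total = 747.9·[0.7079·(1 − 0.7079^5) / (1 − 0.7079)] ≈ 1490.3112 billion.

C$1490.3 billion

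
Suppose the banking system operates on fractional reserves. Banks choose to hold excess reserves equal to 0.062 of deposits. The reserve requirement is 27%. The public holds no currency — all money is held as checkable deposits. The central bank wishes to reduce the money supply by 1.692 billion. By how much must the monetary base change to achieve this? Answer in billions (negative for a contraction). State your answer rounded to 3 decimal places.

The money multiplier is m = 1 / (rr + e) = 1 / (0.27 + 0.062) ≈ 3.01205.
ΔMB = ΔM / m = (−1.692) / 3.01205 ≈ -0.5617 billion.

-0.562 billion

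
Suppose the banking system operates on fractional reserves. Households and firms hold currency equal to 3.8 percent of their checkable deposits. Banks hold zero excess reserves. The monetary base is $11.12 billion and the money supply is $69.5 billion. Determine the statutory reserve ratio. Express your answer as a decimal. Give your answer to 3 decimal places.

0.128

Using m = M/MB = 69.5/11.12 = 6.250000. Since m = (1 + c)/(c + rr + e), the denominator satisfies c + rr + e = (1 + c)/m = (1 + 0.038) / 6.250000 = 0.166080.
With c = 0.038 and e = 0, the statutory reserve ratio is 0.166080 − 0.038 − 0 = 0.12808.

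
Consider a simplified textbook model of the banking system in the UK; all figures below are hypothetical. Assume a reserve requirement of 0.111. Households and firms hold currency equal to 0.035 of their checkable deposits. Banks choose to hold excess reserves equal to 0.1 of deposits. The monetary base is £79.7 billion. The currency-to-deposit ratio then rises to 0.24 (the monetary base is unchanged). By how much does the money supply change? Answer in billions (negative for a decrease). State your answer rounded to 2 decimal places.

-116.19 billion

Initially m₁ = (1 + 0.035) / (0.111 + 0.1 + 0.035) ≈ 4.20732, so M₁ = 4.20732 × 79.7 ≈ 335.3234 billion.
After the change m₂ = (1 + 0.24) / (0.111 + 0.1 + 0.24) ≈ 2.74945, so M₂ = 2.74945 × 79.7 ≈ 219.1312 billion.
ΔM = M₂ − M₁ = 219.1312 − 335.3234 = -116.1922 billion.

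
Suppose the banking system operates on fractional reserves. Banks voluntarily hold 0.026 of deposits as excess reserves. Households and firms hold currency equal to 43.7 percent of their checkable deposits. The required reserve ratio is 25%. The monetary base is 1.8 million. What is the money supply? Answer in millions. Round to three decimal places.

The money multiplier is m = (1 + c) / (rr + e + c) = (1 + 0.437) / (0.25 + 0.026 + 0.437) ≈ 2.01543.
So M = m × MB = 2.01543 × 1.8 ≈ 3.6278 million.

3.628 million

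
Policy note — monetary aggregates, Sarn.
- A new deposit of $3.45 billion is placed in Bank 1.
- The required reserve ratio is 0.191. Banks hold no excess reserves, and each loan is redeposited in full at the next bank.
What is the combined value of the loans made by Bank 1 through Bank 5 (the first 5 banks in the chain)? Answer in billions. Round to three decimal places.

$9.549 billion

Bank i lends (1 − rr)^i of the original deposit: Bank 1 lends 3.45·0.8090 ≈ 2.7910, Bank 2 lends 3.45·0.8090² ≈ 2.2580, and so on.
Summing a geometric series: total = 3.45·[0.8090·(1 − 0.8090^5) / (1 − 0.8090)] ≈ 9.5490 billion.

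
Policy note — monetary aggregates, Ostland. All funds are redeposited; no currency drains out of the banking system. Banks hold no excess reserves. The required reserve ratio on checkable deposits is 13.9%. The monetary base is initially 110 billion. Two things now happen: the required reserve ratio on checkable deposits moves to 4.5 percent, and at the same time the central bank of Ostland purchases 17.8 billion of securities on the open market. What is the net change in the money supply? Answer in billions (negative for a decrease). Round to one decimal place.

Before: m₁ = 1 / (0.139) ≈ 7.19424, MB₁ = 110, so M₁ = 7.19424 × 110 = 791.3664 billion.
After: m₂ = 1 / (0.045) ≈ 22.22222, MB₂ = 110 + 17.8 = 127.8, so M₂ = 22.22222 × 127.8 ≈ 2839.9997 billion.
ΔM = M₂ − M₁ = 2839.9997 − 791.3664 = 2048.6333 billion.

2048.6 billion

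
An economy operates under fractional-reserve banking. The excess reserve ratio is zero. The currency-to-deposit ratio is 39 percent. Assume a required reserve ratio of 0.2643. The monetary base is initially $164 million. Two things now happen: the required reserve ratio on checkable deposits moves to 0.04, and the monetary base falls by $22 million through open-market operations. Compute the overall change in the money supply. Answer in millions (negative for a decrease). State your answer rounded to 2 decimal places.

$110.62 million

Before: m₁ = (1 + 0.39) / (0.2643 + 0.39) ≈ 2.124408, MB₁ = 164, so M₁ = 2.124408 × 164 ≈ 348.4029 million.
After: m₂ = (1 + 0.39) / (0.04 + 0.39) ≈ 3.232558, MB₂ = 164 − 22 = 142, so M₂ = 3.232558 × 142 ≈ 459.0232 million.
ΔM = M₂ − M₁ = 459.0232 − 348.4029 = 110.6203 million.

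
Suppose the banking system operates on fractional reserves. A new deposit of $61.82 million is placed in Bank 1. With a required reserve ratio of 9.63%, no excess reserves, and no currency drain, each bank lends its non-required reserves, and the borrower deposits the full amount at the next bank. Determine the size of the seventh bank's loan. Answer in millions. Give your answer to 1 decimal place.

$30.4 million

Each bank lends a fraction (1 − rr) = 0.9037 of the deposit it receives, so Bank 7 receives 61.82·0.9037^6 and lends 61.82·0.9037^7 ≈ 30.4298 million.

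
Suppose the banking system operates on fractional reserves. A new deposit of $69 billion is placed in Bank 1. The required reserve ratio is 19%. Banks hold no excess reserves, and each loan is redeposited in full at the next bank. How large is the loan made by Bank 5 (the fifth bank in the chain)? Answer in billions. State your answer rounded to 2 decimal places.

$24.06 billion

Each bank lends a fraction (1 − rr) = 0.8100 of the deposit it receives, so Bank 5 receives 69·0.8100^4 and lends 69·0.8100^5 ≈ 24.0588 billion.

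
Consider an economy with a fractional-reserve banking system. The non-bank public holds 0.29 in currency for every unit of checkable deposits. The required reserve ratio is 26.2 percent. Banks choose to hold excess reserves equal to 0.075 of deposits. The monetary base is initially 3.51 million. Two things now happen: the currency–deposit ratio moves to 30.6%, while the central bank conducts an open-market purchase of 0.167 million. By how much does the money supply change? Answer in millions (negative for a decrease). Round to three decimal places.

0.247 million

Before: m₁ = (1 + 0.29) / (0.262 + 0.075 + 0.29) ≈ 2.05742, MB₁ = 3.51, so M₁ = 2.05742 × 3.51 ≈ 7.2215 million.
After: m₂ = (1 + 0.306) / (0.262 + 0.075 + 0.306) ≈ 2.03110, MB₂ = 3.51 + 0.167 = 3.677, so M₂ = 2.03110 × 3.677 ≈ 7.4684 million.
ΔM = M₂ − M₁ = 7.4684 − 7.2215 = 0.2469 million.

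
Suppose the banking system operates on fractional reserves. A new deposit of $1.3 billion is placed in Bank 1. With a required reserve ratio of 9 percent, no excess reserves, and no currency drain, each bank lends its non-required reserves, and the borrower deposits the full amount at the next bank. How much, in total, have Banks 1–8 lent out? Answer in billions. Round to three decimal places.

$6.963 billion

Bank i lends (1 − rr)^i of the original deposit: Bank 1 lends 1.3·0.9100 = 1.1830, Bank 2 lends 1.3·0.9100² ≈ 1.0765, and so on.
Summing a geometric series: total = 1.3·[0.9100·(1 − 0.9100^8) / (1 − 0.9100)] ≈ 6.9632 billion.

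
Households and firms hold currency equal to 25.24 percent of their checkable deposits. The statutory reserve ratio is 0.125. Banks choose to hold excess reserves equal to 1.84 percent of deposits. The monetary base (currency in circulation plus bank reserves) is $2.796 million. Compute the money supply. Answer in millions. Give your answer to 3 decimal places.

$8.847 million

The money multiplier is m = (1 + c) / (rr + e + c) = (1 + 0.2524) / (0.125 + 0.0184 + 0.2524) ≈ 3.16422.
So M = m × MB = 3.16422 × 2.796 ≈ 8.8472 million.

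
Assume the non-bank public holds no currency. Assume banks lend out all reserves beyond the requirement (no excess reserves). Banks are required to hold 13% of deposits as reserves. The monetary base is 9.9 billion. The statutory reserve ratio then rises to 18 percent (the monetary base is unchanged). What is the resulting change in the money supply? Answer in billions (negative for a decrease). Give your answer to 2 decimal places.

-21.15 billion

Initially m₁ = 1 / (0.13) ≈ 7.6923, so M₁ = 7.6923 × 9.9 ≈ 76.1538 billion.
After the change m₂ = 1 / (0.18) ≈ 5.5556, so M₂ = 5.5556 × 9.9 ≈ 55.0004 billion.
ΔM = M₂ − M₁ = 55.0004 − 76.1538 = -21.1534 billion.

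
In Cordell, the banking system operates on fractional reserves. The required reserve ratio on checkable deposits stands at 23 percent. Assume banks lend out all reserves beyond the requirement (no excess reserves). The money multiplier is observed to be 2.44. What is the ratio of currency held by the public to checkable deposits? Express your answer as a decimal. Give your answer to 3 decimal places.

Using m = 2.44. From m = (1 + c)/(c + rr + e), rearranging gives 1 + c = m·(c + rr + e), so c·(1 − m) = m·(rr + e) − 1.
Hence c = [m·(rr + e) − 1]/(1 − m) = [2.44 × (0.23 + 0) − 1] / (1 − 2.44) ≈ 0.304722.

0.305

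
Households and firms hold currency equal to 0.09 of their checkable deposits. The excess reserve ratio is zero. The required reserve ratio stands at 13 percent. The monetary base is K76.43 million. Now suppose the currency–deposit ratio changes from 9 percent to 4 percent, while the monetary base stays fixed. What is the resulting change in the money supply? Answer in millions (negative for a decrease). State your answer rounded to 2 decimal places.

K88.90 million

Initially m₁ = (1 + 0.09) / (0.13 + 0.09) ≈ 4.95455, so M₁ = 4.95455 × 76.43 ≈ 378.6763 million.
After the change m₂ = (1 + 0.04) / (0.13 + 0.04) ≈ 6.11765, so M₂ = 6.11765 × 76.43 ≈ 467.572 million.
ΔM = M₂ − M₁ = 467.572 − 378.6763 = 88.8957 million.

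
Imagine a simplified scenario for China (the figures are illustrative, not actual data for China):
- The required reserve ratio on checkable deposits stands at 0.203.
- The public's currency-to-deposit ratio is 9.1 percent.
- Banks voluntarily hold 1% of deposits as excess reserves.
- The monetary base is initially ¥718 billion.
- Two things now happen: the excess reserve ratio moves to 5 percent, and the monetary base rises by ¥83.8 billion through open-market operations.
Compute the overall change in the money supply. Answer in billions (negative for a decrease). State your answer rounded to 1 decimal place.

-33.9 billion

Before: m₁ = (1 + 0.091) / (0.203 + 0.01 + 0.091) ≈ 3.58882, MB₁ = 718, so M₁ = 3.58882 × 718 ≈ 2576.7728 billion.
After: m₂ = (1 + 0.091) / (0.203 + 0.05 + 0.091) ≈ 3.17151, MB₂ = 718 + 83.8 = 801.8, so M₂ = 3.17151 × 801.8 ≈ 2542.9167 billion.
ΔM = M₂ − M₁ = 2542.9167 − 2576.7728 = -33.8561 billion.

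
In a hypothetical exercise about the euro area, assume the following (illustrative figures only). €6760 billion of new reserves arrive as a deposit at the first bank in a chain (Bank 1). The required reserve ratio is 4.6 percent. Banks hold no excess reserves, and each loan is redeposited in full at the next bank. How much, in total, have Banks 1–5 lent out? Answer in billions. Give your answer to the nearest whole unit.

Bank i lends (1 − rr)^i of the original deposit: Bank 1 lends 6760·0.9540 = 6449.0400, Bank 2 lends 6760·0.9540² ≈ 6152.3842, and so on.
Summing a geometric series: total = 6760·[0.9540·(1 − 0.9540^5) / (1 − 0.9540)] ≈ 29411.9935 billion.

€29412 billion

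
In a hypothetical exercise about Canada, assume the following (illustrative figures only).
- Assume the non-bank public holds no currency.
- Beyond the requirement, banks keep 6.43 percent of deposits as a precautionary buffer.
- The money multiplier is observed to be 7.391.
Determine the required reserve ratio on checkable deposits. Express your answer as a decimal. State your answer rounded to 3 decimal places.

0.071

Using m = 7.391. Since m = (1 + c)/(c + rr + e), the denominator satisfies c + rr + e = (1 + c)/m = (1 + 0) / 7.391 ≈ 0.135300.
With c = 0 and e = 0.0643, the required reserve ratio on checkable deposits is 0.135300 − 0 − 0.0643 = 0.071.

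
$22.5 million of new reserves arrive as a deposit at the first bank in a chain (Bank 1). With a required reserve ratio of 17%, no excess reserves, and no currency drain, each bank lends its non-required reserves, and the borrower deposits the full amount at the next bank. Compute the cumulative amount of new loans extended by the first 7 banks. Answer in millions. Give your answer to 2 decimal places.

Bank i lends (1 − rr)^i of the original deposit: Bank 1 lends 22.5·0.8300 = 18.6750, Bank 2 lends 22.5·0.8300² ≈ 15.5002, and so on.
Summing a geometric series: total = 22.5·[0.8300·(1 − 0.8300^7) / (1 − 0.8300)] ≈ 80.0432 million.

$80.04 million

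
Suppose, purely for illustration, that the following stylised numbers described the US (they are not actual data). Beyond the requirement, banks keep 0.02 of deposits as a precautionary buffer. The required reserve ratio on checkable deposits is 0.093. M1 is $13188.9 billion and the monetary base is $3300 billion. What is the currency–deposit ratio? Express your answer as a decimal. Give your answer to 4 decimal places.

0.1830

Using m = M/MB = 13188.9/3300 ≈ 3.996636. From m = (1 + c)/(c + rr + e), rearranging gives 1 + c = m·(c + rr + e), so c·(1 − m) = m·(rr + e) − 1.
Hence c = [m·(rr + e) − 1]/(1 − m) = [3.996636 × (0.093 + 0.02) − 1] / (1 − 3.996636) ≈ 0.182999.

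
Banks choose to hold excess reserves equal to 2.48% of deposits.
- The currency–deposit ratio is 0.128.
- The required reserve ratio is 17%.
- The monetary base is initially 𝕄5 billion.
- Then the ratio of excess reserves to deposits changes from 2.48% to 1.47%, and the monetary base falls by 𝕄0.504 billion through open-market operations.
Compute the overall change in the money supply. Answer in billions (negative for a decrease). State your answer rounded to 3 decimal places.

-1.254 billion

Before: m₁ = (1 + 0.128) / (0.17 + 0.0248 + 0.128) ≈ 3.49442, MB₁ = 5, so M₁ = 3.49442 × 5 = 17.4721 billion.
After: m₂ = (1 + 0.128) / (0.17 + 0.0147 + 0.128) ≈ 3.60729, MB₂ = 5 − 0.504 = 4.496, so M₂ = 3.60729 × 4.496 ≈ 16.2184 billion.
ΔM = M₂ − M₁ = 16.2184 − 17.4721 = -1.2537 billion.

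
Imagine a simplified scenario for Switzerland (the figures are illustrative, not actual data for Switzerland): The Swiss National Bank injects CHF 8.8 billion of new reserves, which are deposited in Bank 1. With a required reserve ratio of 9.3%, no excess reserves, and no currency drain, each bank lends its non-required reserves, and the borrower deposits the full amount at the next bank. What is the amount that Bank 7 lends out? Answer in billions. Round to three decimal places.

CHF 4.444 billion

Each bank lends a fraction (1 − rr) = 0.9070 of the deposit it receives, so Bank 7 receives 8.8·0.9070^6 and lends 8.8·0.9070^7 ≈ 4.4436 billion.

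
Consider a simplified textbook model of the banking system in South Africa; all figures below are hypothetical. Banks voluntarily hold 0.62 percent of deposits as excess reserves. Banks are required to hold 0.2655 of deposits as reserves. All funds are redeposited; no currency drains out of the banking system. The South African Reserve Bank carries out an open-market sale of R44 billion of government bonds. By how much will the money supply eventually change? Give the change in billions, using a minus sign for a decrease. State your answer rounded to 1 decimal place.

The money multiplier is m = 1 / (rr + e) = 1 / (0.2655 + 0.0062) ≈ 3.6805.
The sale removes 44 billion of base, so ΔM = m × ΔMB = 3.6805 × (−44) = -161.942 billion.

-161.9 billion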